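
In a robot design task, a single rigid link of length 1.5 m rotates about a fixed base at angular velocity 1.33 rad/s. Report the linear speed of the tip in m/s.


v = L*omega = 1.5 * 1.33 = 1.9950

1.9950 m/s


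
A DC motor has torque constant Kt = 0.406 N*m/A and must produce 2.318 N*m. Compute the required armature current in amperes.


I = tau / Kt = 2.318/0.406 = 5.7094

5.7094 A


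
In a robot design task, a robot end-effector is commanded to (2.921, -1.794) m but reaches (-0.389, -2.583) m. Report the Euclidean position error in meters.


dx = -0.389 - (2.921) = -3.3100, dy = -2.583 - (-1.794) = -0.7890
err = sqrt(10.956100 + 0.622521) = 3.4027

3.4027 m


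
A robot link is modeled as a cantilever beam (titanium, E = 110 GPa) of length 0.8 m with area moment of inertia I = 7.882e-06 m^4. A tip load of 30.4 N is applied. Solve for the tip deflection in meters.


delta = F*L^3/(3*E*I) = 30.4*0.8^3/(3*1.100e+11*7.882e-06)
      = 15.5648/2601060 = 5.9840e-06

5.9840e-06 m


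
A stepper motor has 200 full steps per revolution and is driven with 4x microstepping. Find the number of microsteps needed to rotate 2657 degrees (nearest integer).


step_size = 360/(200*4) = 360/800 = 0.450000 deg
n = 2657/(360/800) = 2657*800/360 = 5904.4444 -> 5904

5904 steps


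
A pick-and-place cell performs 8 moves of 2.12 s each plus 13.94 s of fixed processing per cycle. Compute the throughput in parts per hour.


T_cycle = 8*2.12 + 13.94 = 30.9000 s
rate = 3600/T = 116.5049

116.5049 parts/hour


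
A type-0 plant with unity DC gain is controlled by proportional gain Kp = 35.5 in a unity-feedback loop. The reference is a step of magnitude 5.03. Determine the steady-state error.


e_ss = R/(1 + Kp) = 5.03/(1 + 35.5) = 5.03/36.5000 = 0.1378

0.1378


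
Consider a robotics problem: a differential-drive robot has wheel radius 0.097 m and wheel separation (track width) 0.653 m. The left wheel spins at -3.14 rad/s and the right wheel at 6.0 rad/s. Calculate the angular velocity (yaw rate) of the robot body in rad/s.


omega = r*(wR - wL)/L = 0.097*(6.0 - (-3.14))/0.653 = 1.3577

1.3577 rad/s


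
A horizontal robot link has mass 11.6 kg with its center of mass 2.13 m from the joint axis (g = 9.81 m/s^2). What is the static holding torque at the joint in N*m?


tau = m*g*L = 11.6 * 9.81 * 2.13 = 242.3855

242.3855 N*m


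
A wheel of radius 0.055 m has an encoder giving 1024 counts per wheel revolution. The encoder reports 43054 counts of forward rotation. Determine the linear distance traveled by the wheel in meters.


revs = 43054/1024 = 42.044922
d = revs * 2*pi*r = 42.044922 * 2*pi*0.055 = 14.5297

14.5297 m


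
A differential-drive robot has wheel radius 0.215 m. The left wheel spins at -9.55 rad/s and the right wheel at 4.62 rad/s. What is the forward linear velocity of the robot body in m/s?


v = r*(wR + wL)/2 = 0.215*(4.62 + -9.55)/2 = -0.5300

-0.5300 m/s


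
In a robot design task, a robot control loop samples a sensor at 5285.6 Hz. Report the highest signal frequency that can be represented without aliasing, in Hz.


f_max = f_s/2 = 5285.6/2 = 2642.8000

2642.8000 Hz


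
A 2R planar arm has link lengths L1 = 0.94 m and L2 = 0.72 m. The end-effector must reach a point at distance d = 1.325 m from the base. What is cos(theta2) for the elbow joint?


cos(th2) = (d^2 - L1^2 - L2^2)/(2*L1*L2) = (1.325^2 - 0.94^2 - 0.72^2)/(2*0.94*0.72) = 0.2612

0.2612


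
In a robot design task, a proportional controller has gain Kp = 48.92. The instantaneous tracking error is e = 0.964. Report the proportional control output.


u_P = Kp * e = 48.92 * 0.964 = 47.1589

47.1589


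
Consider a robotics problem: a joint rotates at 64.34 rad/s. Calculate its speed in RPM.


RPM = 64.34 * 60/(2*pi) = 614.4017

614.4017 RPM


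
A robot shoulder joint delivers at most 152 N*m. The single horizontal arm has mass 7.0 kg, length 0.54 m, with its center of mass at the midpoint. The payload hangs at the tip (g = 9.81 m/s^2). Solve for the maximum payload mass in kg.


tau_arm = m_arm*g*(L/2) = 7.0*9.81*0.54/2 = 18.5409 N*m
tau_payload = tau_max - tau_arm = 152 - 18.5409 = 133.4591
m_payload = tau_payload / (g*L) = 133.4591 / (9.81*0.54) = 25.1933

25.1933 kg


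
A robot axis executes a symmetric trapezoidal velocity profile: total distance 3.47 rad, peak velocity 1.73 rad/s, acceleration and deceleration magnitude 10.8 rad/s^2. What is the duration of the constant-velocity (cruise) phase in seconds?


t_acc = v/a = 0.160185 s, d_acc = v^2/(2a) = 0.138560 rad each
d_cruise = 3.47 - 2*0.138560 = 3.192880 rad
t_cruise = d_cruise/v = 3.192880/1.73 = 1.8456

1.8456 s


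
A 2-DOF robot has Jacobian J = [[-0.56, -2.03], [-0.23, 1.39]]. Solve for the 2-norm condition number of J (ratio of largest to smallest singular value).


JJ^T eigenvalues: trace(JJ^T) = 6.4195, det(JJ^T) = det(J)^2 = 1.55077209
s_max^2 = (6.4195 + sqrt(35.00689189))/2 = 6.16808111
s_min^2 = (6.4195 - sqrt(35.00689189))/2 = 0.25141889
kappa = s_max/s_min = sqrt(6.16808111/0.25141889) = 4.9531

4.9531


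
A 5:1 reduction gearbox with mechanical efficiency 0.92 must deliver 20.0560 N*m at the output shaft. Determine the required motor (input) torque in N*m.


tau_in = tau_out / (N * eta) = 20.0560 / (5 * 0.92) = 4.3600

4.3600 N*m


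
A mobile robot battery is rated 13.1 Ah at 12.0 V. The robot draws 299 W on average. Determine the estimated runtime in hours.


E = 13.1*12.0 = 157.2000 Wh
t = E/P = 157.2000/299 = 0.5258

0.5258 hours


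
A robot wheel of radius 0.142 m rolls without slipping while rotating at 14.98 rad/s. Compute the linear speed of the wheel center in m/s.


v = omega * r = 14.98 * 0.142 = 2.1272

2.1272 m/s


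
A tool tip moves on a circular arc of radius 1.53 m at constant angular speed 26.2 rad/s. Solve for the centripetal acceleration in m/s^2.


a_c = omega^2 * r = 26.2^2 * 1.53 = 1050.2532

1050.2532 m/s^2


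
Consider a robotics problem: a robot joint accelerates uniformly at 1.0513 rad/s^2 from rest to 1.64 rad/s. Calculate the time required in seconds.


t = delta_omega / alpha = 1.64 / 1.0513 = 1.5600

1.5600 s


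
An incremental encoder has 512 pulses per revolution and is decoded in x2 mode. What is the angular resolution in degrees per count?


resolution = 360 / (PPR * 2) = 360 / 1024 = 0.3516

0.3516 degrees


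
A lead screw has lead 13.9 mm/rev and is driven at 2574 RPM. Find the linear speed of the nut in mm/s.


v = lead * (RPM/60) = 13.9*2574/60 = 596.3100

596.3100 mm/s


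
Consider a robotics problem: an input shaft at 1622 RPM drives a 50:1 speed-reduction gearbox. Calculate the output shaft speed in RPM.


omega_out = omega_in / N = 1622 / 50 = 32.4400

32.4400 RPM


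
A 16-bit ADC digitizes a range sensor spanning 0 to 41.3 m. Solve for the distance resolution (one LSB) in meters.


res = range / 2^n = 41.3/2^16 = 41.3/65536 = 6.3019e-04

6.3019e-04 m


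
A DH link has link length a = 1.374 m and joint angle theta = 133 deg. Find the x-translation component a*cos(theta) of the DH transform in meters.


a*cos(theta) = 1.374*cos(133 deg) = -0.9371

-0.9371 m


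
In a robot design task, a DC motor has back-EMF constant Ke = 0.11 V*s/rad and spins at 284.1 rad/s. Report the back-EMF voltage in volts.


V_emf = Ke * omega = 0.11*284.1 = 31.2510

31.2510 V


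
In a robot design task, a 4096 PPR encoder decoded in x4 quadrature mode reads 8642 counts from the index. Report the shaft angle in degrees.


angle = counts * 360 / (PPR*4) = 8642 * 360 / 16384 = 189.8877

189.8877 degrees


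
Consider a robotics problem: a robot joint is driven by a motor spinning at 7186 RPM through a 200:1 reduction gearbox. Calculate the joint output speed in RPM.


omega_joint = omega_motor / N = 7186 / 200 = 35.9300

35.9300 RPM


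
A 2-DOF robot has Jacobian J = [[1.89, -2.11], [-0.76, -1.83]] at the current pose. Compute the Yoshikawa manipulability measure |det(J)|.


det(J) = 1.89*-1.83 - (-2.11)*(-0.76) = -5.0623
|det(J)| = 5.0623

5.0623


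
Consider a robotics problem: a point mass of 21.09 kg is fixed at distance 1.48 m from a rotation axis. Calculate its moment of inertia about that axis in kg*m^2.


I = m*r^2 = 21.09*1.48^2 = 46.1955

46.1955 kg*m^2


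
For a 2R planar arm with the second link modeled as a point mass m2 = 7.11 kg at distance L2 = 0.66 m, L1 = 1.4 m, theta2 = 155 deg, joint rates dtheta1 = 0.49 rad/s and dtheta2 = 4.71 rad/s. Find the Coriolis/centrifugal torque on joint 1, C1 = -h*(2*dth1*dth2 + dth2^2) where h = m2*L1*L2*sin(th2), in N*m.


h = m2*L1*L2*sin(th2) = 7.11*1.4*0.66*sin(155 deg) = 2.776450
C1 = -h*(2*0.49*4.71 + 4.71^2) = -2.776450*26.7999 = -74.4086

-74.4086 N*m


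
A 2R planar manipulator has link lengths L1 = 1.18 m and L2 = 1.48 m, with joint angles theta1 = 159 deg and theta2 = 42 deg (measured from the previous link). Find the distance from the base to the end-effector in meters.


x = L1*cos(th1) + L2*cos(th1+th2) = -2.483324
y = L1*sin(th1) + L2*sin(th1+th2) = -0.107510
d = sqrt(x^2 + y^2) = sqrt(6.166898 + 0.011558) = 2.4857

2.4857 m


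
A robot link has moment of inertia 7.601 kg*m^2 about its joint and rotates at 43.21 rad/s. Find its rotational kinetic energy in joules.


KE = (1/2)*I*omega^2 = 0.5*7.601*43.21^2 = 7095.9291

7095.9291 J


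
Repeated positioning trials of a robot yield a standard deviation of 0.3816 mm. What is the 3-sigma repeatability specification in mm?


repeatability = 3*sigma = 3*0.3816 = 1.1448

1.1448 mm


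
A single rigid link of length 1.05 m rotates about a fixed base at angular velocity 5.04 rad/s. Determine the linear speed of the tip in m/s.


v = L*omega = 1.05 * 5.04 = 5.2920

5.2920 m/s


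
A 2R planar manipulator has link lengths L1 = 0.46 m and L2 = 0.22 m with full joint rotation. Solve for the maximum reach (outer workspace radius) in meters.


r_max = L1 + L2 = 0.46 + 0.22 = 0.6800

0.6800 m


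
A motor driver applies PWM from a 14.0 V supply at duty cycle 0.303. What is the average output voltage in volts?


V_avg = V_supply * D = 14.0*0.303 = 4.2420

4.2420 V


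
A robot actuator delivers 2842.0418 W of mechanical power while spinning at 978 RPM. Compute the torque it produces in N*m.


omega = 978 * 2*pi/60 = 102.415921 rad/s
tau = P / omega = 2842.0418 / 102.415921 = 27.7500

27.7500 N*m


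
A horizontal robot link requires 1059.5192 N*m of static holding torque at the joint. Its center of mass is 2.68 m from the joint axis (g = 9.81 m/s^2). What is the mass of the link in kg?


m = tau / (g*L) = 1059.5192 / (9.81 * 2.68) = 40.3000

40.3000 kg


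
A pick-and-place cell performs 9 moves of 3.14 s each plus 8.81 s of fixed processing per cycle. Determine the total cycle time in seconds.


T = 9*3.14 + 8.81 = 37.0700

37.0700 s


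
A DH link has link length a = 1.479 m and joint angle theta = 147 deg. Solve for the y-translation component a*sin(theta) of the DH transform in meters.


a*sin(theta) = 1.479*sin(147 deg) = 0.8055

0.8055 m


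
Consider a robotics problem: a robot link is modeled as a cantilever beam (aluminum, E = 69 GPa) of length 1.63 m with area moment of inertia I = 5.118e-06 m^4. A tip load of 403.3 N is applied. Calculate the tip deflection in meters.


delta = F*L^3/(3*E*I) = 403.3*1.63^3/(3*6.900e+10*5.118e-06)
      = 1746.5902651/1059426 = 0.0016

0.0016 m


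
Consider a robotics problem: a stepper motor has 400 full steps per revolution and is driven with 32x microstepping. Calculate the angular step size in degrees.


step = 360/(400*32) = 360/12800 = 0.0281

0.0281 degrees


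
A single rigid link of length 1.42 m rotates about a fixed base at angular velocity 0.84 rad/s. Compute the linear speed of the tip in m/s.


v = L*omega = 1.42 * 0.84 = 1.1928

1.1928 m/s


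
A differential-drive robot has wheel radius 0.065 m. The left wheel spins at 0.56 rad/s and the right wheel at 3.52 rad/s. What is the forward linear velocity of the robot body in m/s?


v = r*(wR + wL)/2 = 0.065*(3.52 + 0.56)/2 = 0.1326

0.1326 m/s


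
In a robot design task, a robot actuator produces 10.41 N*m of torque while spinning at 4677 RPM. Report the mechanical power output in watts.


omega = 4677 * 2*pi/60 = 489.774295 rad/s
P = tau * omega = 10.41 * 489.774295 = 5098.5504

5098.5504 W


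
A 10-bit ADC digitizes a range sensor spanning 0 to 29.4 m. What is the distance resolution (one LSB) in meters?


res = range / 2^n = 29.4/2^10 = 29.4/1024 = 0.0287

0.0287 m


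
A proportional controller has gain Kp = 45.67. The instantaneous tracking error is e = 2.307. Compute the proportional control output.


u_P = Kp * e = 45.67 * 2.307 = 105.3607

105.3607


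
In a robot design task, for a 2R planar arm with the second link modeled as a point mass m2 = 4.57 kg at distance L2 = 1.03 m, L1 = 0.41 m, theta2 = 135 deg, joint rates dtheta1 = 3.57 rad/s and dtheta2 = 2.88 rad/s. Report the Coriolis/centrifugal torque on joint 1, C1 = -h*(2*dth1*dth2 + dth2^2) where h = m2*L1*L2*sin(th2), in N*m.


h = m2*L1*L2*sin(th2) = 4.57*0.41*1.03*sin(135 deg) = 1.364653
C1 = -h*(2*3.57*2.88 + 2.88^2) = -1.364653*28.8576 = -39.3806

-39.3806 N*m


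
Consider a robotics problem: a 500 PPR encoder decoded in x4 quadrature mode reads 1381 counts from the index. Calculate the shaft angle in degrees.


angle = counts * 360 / (PPR*4) = 1381 * 360 / 2000 = 248.5800

248.5800 degrees


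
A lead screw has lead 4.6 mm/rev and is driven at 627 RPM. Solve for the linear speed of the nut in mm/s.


v = lead * (RPM/60) = 4.6*627/60 = 48.0700

48.0700 mm/s


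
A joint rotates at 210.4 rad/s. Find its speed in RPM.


RPM = 210.4 * 60/(2*pi) = 2009.1720

2009.1720 RPM


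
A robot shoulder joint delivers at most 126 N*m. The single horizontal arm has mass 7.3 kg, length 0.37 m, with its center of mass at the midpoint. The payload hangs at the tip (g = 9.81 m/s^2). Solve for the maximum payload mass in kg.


tau_arm = m_arm*g*(L/2) = 7.3*9.81*0.37/2 = 13.2484 N*m
tau_payload = tau_max - tau_arm = 126 - 13.2484 = 112.7516
m_payload = tau_payload / (g*L) = 112.7516 / (9.81*0.37) = 31.0636

31.0636 kg


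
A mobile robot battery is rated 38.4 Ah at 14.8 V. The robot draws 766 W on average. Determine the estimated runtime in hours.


E = 38.4*14.8 = 568.3200 Wh
t = E/P = 568.3200/766 = 0.7419

0.7419 hours


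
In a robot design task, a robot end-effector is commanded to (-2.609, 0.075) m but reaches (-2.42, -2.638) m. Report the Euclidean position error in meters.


dx = -2.42 - (-2.609) = 0.1890, dy = -2.638 - (0.075) = -2.7130
err = sqrt(0.035721 + 7.360369) = 2.7196

2.7196 m


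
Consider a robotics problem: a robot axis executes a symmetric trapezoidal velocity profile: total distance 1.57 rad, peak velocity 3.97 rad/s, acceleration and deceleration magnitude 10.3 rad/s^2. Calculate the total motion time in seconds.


t_acc = v/a = 3.97/10.3 = 0.385437 s
d_acc = v^2/(2a) = 0.765092 rad (each ramp)
d_cruise = 1.57 - 2*0.765092 = 0.039816 rad
t_cruise = 0.039816/3.97 = 0.010029 s
t_total = 2*0.385437 + 0.010029 = 0.7809

0.7809 s


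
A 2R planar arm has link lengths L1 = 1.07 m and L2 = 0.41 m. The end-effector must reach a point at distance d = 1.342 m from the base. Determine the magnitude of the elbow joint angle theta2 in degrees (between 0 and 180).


cos(th2) = (d^2 - L1^2 - L2^2)/(2*L1*L2) = (1.342^2 - 1.07^2 - 0.41^2)/(2*1.07*0.41) = 0.55614771
th2 = acos(0.55614771) = 56.2102 deg

56.2102 degrees


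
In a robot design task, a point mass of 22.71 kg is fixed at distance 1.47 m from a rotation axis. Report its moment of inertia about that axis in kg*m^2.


I = m*r^2 = 22.71*1.47^2 = 49.0740

49.0740 kg*m^2


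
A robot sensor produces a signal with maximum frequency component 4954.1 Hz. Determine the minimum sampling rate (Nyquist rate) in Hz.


f_s,min = 2*f_max = 2*4954.1 = 9908.2000

9908.2000 Hz


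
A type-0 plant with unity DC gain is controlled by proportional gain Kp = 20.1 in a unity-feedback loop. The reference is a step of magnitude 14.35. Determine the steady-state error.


e_ss = R/(1 + Kp) = 14.35/(1 + 20.1) = 14.35/21.1000 = 0.6801

0.6801


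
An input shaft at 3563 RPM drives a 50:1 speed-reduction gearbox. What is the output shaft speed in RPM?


omega_out = omega_in / N = 3563 / 50 = 71.2600

71.2600 RPM


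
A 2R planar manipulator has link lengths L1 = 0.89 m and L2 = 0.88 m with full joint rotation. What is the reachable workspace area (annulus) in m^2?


r_max = L1 + L2 = 1.7700, r_min = |L1 - L2| = 0.0100
A = pi*(r_max^2 - r_min^2) = pi*(3.1329 - 0.0001) = 9.8420

9.8420 m^2


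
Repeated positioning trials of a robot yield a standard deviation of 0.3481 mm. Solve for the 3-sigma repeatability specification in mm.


repeatability = 3*sigma = 3*0.3481 = 1.0443

1.0443 mm


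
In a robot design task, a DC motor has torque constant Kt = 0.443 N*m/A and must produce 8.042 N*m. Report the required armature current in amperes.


I = tau / Kt = 8.042/0.443 = 18.1535

18.1535 A


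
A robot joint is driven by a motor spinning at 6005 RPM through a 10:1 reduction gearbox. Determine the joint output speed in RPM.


omega_joint = omega_motor / N = 6005 / 10 = 600.5000

600.5000 RPM


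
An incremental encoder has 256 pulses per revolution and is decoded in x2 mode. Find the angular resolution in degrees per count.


resolution = 360 / (PPR * 2) = 360 / 512 = 0.7031

0.7031 degrees


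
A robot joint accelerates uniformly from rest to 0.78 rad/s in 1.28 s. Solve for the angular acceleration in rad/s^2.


alpha = delta_omega / t = 0.78 / 1.28 = 0.6094

0.6094 rad/s^2


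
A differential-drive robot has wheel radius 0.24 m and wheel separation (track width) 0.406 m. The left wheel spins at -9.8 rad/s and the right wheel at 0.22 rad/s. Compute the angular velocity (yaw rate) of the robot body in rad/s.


omega = r*(wR - wL)/L = 0.24*(0.22 - (-9.8))/0.406 = 5.9232

5.9232 rad/s


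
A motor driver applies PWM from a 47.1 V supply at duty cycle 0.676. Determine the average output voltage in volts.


V_avg = V_supply * D = 47.1*0.676 = 31.8396

31.8396 V


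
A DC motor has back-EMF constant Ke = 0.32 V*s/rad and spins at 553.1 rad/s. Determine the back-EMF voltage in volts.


V_emf = Ke * omega = 0.32*553.1 = 176.9920

176.9920 V


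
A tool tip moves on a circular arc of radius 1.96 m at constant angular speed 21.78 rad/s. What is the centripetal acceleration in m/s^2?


a_c = omega^2 * r = 21.78^2 * 1.96 = 929.7621

929.7621 m/s^2


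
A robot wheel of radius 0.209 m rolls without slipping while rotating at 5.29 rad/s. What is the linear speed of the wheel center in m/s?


v = omega * r = 5.29 * 0.209 = 1.1056

1.1056 m/s


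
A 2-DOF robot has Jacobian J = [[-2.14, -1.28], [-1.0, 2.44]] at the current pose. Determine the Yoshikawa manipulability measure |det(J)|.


det(J) = -2.14*2.44 - (-1.28)*(-1.0) = -6.5016
|det(J)| = 6.5016

6.5016


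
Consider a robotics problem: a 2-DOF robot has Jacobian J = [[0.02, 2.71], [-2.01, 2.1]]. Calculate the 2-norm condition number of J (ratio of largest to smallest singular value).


JJ^T eigenvalues: trace(JJ^T) = 15.7946, det(JJ^T) = det(J)^2 = 30.13021881
s_max^2 = (15.7946 + sqrt(128.94851392))/2 = 13.57507496
s_min^2 = (15.7946 - sqrt(128.94851392))/2 = 2.21952504
kappa = s_max/s_min = sqrt(13.57507496/2.21952504) = 2.4731

2.4731


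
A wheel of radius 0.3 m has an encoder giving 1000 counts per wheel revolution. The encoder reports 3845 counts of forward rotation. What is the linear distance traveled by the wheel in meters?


revs = 3845/1000 = 3.845000
d = revs * 2*pi*r = 3.845000 * 2*pi*0.3 = 7.2477

7.2477 m


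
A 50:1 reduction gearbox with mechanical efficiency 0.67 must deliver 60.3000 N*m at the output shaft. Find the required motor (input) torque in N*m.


tau_in = tau_out / (N * eta) = 60.3000 / (50 * 0.67) = 1.8000

1.8000 N*m


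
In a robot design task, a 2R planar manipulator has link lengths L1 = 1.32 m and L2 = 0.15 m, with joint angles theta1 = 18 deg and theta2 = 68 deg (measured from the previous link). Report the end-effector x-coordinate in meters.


x = L1*cos(th1) + L2*cos(th1+th2) = 1.32*cos(18 deg) + 0.15*cos(86 deg) = 1.2659

1.2659 m


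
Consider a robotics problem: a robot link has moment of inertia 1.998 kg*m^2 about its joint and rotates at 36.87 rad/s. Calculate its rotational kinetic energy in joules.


KE = (1/2)*I*omega^2 = 0.5*1.998*36.87^2 = 1358.0375

1358.0375 J


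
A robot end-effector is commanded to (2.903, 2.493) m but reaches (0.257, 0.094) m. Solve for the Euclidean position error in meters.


dx = 0.257 - (2.903) = -2.6460, dy = 0.094 - (2.493) = -2.3990
err = sqrt(7.001316 + 5.755201) = 3.5716

3.5716 m


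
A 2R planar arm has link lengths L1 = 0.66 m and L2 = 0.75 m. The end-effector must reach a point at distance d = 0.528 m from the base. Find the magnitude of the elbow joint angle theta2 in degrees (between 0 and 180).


cos(th2) = (d^2 - L1^2 - L2^2)/(2*L1*L2) = (0.528^2 - 0.66^2 - 0.75^2)/(2*0.66*0.75) = -0.72658182
th2 = acos(-0.72658182) = 136.6006 deg

136.6006 degrees


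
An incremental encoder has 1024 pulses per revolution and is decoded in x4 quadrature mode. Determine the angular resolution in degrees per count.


resolution = 360 / (PPR * 4) = 360 / 4096 = 0.0879

0.0879 degrees


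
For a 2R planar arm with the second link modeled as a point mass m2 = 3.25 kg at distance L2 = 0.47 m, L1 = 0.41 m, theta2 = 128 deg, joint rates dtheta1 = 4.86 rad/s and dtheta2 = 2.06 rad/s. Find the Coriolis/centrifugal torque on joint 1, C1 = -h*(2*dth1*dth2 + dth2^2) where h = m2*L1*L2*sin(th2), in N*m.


h = m2*L1*L2*sin(th2) = 3.25*0.41*0.47*sin(128 deg) = 0.493511
C1 = -h*(2*4.86*2.06 + 2.06^2) = -0.493511*24.2668 = -11.9759

-11.9759 N*m


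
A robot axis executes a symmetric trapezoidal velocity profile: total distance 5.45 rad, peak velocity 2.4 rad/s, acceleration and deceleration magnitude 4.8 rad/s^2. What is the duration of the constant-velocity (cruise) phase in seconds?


t_acc = v/a = 0.500000 s, d_acc = v^2/(2a) = 0.600000 rad each
d_cruise = 5.45 - 2*0.600000 = 4.250000 rad
t_cruise = d_cruise/v = 4.250000/2.4 = 1.7708

1.7708 s


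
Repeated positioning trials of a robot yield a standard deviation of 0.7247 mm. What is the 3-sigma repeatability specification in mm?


repeatability = 3*sigma = 3*0.7247 = 2.1741

2.1741 mm


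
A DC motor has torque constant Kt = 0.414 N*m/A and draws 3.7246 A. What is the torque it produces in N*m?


tau = Kt * I = 0.414*3.7246 = 1.5420

1.5420 N*m


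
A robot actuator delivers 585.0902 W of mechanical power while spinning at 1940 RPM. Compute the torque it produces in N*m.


omega = 1940 * 2*pi/60 = 203.156325 rad/s
tau = P / omega = 585.0902 / 203.156325 = 2.8800

2.8800 N*m


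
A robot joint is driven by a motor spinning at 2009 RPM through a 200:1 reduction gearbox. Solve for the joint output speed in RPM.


omega_joint = omega_motor / N = 2009 / 200 = 10.0450

10.0450 RPM


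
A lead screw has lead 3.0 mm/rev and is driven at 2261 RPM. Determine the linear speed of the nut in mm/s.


v = lead * (RPM/60) = 3.0*2261/60 = 113.0500

113.0500 mm/s


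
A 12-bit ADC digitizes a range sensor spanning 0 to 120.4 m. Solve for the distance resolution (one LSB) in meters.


res = range / 2^n = 120.4/2^12 = 120.4/4096 = 0.0294

0.0294 m


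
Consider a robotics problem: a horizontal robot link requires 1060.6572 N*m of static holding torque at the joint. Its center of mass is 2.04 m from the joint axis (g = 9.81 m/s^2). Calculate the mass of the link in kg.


m = tau / (g*L) = 1060.6572 / (9.81 * 2.04) = 53.0000

53.0000 kg


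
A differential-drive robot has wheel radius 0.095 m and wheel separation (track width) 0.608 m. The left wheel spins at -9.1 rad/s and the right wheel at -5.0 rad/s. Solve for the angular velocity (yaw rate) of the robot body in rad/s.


omega = r*(wR - wL)/L = 0.095*(-5.0 - (-9.1))/0.608 = 0.6406

0.6406 rad/s


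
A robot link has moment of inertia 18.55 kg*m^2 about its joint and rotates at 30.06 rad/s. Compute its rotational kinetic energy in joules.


KE = (1/2)*I*omega^2 = 0.5*18.55*30.06^2 = 8380.9234

8380.9234 J


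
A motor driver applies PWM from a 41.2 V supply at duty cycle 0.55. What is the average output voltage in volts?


V_avg = V_supply * D = 41.2*0.55 = 22.6600

22.6600 V


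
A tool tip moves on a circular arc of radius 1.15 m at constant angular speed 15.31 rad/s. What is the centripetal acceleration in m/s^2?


a_c = omega^2 * r = 15.31^2 * 1.15 = 269.5555

269.5555 m/s^2


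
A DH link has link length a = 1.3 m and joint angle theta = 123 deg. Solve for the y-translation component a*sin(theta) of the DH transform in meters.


a*sin(theta) = 1.3*sin(123 deg) = 1.0903

1.0903 m


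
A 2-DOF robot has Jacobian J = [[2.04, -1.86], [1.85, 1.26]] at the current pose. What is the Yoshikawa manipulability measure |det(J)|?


det(J) = 2.04*1.26 - (-1.86)*(1.85) = 6.0114
|det(J)| = 6.0114

6.0114


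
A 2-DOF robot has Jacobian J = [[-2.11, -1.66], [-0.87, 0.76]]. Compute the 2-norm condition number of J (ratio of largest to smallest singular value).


JJ^T eigenvalues: trace(JJ^T) = 8.5422, det(JJ^T) = det(J)^2 = 9.28908484
s_max^2 = (8.5422 + sqrt(35.81284148))/2 = 7.26329157
s_min^2 = (8.5422 - sqrt(35.81284148))/2 = 1.27890843
kappa = s_max/s_min = sqrt(7.26329157/1.27890843) = 2.3831

2.3831


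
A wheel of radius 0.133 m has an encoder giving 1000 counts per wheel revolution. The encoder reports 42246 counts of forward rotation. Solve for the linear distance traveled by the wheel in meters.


revs = 42246/1000 = 42.246000
d = revs * 2*pi*r = 42.246000 * 2*pi*0.133 = 35.3034

35.3034 m


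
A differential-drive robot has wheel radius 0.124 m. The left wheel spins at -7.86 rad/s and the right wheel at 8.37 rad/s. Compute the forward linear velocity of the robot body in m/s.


v = r*(wR + wL)/2 = 0.124*(8.37 + -7.86)/2 = 0.0316

0.0316 m/s


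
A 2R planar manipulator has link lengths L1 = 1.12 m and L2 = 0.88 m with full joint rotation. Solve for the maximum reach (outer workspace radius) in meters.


r_max = L1 + L2 = 1.12 + 0.88 = 2.0000

2.0000 m


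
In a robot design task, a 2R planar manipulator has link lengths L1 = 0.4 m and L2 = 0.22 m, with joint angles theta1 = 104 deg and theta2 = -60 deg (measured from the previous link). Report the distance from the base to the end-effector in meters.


x = L1*cos(th1) + L2*cos(th1+th2) = 0.061486
y = L1*sin(th1) + L2*sin(th1+th2) = 0.540943
d = sqrt(x^2 + y^2) = sqrt(0.003781 + 0.292619) = 0.5444

0.5444 m


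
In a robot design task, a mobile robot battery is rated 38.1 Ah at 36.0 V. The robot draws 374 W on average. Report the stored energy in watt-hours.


E = capacity * V = 38.1*36.0 = 1371.6000

1371.6000 Wh


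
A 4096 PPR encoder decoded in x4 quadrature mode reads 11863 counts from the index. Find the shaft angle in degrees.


angle = counts * 360 / (PPR*4) = 11863 * 360 / 16384 = 260.6616

260.6616 degrees


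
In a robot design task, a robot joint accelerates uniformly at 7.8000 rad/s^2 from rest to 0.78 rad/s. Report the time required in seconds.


t = delta_omega / alpha = 0.78 / 7.8000 = 0.1000

0.1000 s


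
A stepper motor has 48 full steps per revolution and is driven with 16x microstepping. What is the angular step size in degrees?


step = 360/(48*16) = 360/768 = 0.4688

0.4688 degrees


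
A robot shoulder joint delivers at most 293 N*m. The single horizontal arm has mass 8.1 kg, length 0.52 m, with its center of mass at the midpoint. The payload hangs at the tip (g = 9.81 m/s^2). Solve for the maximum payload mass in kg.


tau_arm = m_arm*g*(L/2) = 8.1*9.81*0.52/2 = 20.6599 N*m
tau_payload = tau_max - tau_arm = 293 - 20.6599 = 272.3401
m_payload = tau_payload / (g*L) = 272.3401 / (9.81*0.52) = 53.3875

53.3875 kg


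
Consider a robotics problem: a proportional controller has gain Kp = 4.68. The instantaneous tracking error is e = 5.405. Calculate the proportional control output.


u_P = Kp * e = 4.68 * 5.405 = 25.2954

25.2954


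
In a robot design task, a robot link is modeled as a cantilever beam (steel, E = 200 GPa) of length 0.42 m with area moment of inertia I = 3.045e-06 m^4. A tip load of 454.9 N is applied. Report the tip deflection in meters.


delta = F*L^3/(3*E*I) = 454.9*0.42^3/(3*2.000e+11*3.045e-06)
      = 33.7026312/1827000 = 1.8447e-05

1.8447e-05 m


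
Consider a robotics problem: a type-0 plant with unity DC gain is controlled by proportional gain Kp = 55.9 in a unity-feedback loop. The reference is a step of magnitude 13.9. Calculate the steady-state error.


e_ss = R/(1 + Kp) = 13.9/(1 + 55.9) = 13.9/56.9000 = 0.2443

0.2443


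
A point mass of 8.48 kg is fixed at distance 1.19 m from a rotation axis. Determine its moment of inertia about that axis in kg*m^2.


I = m*r^2 = 8.48*1.19^2 = 12.0085

12.0085 kg*m^2


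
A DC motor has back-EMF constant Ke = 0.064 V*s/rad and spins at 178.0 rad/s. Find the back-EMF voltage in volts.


V_emf = Ke * omega = 0.064*178.0 = 11.3920

11.3920 V


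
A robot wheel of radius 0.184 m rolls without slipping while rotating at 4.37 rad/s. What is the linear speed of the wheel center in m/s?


v = omega * r = 4.37 * 0.184 = 0.8041

0.8041 m/s


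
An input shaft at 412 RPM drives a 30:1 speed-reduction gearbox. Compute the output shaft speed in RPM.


omega_out = omega_in / N = 412 / 30 = 13.7333

13.7333 RPM


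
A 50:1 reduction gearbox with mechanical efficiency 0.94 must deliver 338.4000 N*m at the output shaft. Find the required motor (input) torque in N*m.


tau_in = tau_out / (N * eta) = 338.4000 / (50 * 0.94) = 7.2000

7.2000 N*m


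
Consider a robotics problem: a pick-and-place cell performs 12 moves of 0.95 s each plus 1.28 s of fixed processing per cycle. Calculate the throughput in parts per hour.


T_cycle = 12*0.95 + 1.28 = 12.6800 s
rate = 3600/T = 283.9117

283.9117 parts/hour


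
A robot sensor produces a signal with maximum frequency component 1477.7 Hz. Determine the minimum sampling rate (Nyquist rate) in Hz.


f_s,min = 2*f_max = 2*1477.7 = 2955.4000

2955.4000 Hz


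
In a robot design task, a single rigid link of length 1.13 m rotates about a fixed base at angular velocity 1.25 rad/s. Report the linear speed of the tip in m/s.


v = L*omega = 1.13 * 1.25 = 1.4125

1.4125 m/s


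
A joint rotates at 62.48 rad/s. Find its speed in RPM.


RPM = 62.48 * 60/(2*pi) = 596.6401

596.6401 RPM


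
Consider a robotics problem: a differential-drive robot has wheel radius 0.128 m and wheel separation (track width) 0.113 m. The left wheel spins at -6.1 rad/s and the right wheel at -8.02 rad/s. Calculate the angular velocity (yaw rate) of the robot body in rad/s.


omega = r*(wR - wL)/L = 0.128*(-8.02 - (-6.1))/0.113 = -2.1749

-2.1749 rad/s


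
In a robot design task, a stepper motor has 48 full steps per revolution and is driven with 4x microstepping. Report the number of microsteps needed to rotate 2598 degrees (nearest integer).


step_size = 360/(48*4) = 360/192 = 1.875000 deg
n = 2598/(360/192) = 2598*192/360 = 1385.6000 -> 1386

1386 steps


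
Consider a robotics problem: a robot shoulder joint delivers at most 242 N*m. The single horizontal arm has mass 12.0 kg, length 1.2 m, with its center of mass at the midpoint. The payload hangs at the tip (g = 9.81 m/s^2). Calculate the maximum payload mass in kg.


tau_arm = m_arm*g*(L/2) = 12.0*9.81*1.2/2 = 70.6320 N*m
tau_payload = tau_max - tau_arm = 242 - 70.6320 = 171.3680
m_payload = tau_payload / (g*L) = 171.3680 / (9.81*1.2) = 14.5573

14.5573 kg


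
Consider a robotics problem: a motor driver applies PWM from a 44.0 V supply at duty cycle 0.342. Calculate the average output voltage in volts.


V_avg = V_supply * D = 44.0*0.342 = 15.0480

15.0480 V


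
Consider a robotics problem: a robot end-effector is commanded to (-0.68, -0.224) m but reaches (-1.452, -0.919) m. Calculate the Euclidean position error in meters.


dx = -1.452 - (-0.68) = -0.7720, dy = -0.919 - (-0.224) = -0.6950
err = sqrt(0.595984 + 0.483025) = 1.0388

1.0388 m


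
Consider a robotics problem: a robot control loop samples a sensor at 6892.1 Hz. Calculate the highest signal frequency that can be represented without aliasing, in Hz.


f_max = f_s/2 = 6892.1/2 = 3446.0500

3446.0500 Hz


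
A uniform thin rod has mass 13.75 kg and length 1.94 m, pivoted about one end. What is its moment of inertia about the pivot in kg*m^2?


I = (1/3)*m*L^2 = (1/3)*13.75*1.94^2 = 17.2498

17.2498 kg*m^2


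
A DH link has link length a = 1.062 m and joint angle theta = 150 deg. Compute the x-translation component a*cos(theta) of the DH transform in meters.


a*cos(theta) = 1.062*cos(150 deg) = -0.9197

-0.9197 m


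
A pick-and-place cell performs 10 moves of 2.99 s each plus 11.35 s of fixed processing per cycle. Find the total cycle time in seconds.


T = 10*2.99 + 11.35 = 41.2500

41.2500 s


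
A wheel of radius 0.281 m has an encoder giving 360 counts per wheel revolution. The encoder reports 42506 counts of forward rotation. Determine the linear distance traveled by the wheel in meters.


revs = 42506/360 = 118.072222
d = revs * 2*pi*r = 118.072222 * 2*pi*0.281 = 208.4654

208.4654 m


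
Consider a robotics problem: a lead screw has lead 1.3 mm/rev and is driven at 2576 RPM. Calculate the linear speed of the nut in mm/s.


v = lead * (RPM/60) = 1.3*2576/60 = 55.8133

55.8133 mm/s


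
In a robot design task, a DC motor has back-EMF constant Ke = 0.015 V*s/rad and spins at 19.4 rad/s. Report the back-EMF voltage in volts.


V_emf = Ke * omega = 0.015*19.4 = 0.2910

0.2910 V


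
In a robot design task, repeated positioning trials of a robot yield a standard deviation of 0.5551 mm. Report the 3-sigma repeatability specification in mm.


repeatability = 3*sigma = 3*0.5551 = 1.6653

1.6653 mm


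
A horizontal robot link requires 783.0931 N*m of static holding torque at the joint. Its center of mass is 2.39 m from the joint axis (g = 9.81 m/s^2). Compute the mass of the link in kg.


m = tau / (g*L) = 783.0931 / (9.81 * 2.39) = 33.4000

33.4000 kg


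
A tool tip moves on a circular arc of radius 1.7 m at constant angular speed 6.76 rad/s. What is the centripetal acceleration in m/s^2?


a_c = omega^2 * r = 6.76^2 * 1.7 = 77.6859

77.6859 m/s^2


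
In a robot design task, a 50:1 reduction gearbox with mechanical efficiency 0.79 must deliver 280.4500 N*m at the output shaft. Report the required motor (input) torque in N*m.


tau_in = tau_out / (N * eta) = 280.4500 / (50 * 0.79) = 7.1000

7.1000 N*m


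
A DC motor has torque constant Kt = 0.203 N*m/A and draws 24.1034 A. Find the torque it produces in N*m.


tau = Kt * I = 0.203*24.1034 = 4.8930

4.8930 N*m


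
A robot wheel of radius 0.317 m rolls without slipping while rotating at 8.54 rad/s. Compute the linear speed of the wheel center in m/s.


v = omega * r = 8.54 * 0.317 = 2.7072

2.7072 m/s


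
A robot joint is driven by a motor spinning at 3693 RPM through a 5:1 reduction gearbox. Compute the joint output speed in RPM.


omega_joint = omega_motor / N = 3693 / 5 = 738.6000

738.6000 RPM


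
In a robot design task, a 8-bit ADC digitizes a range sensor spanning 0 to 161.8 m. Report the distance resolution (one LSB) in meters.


res = range / 2^n = 161.8/2^8 = 161.8/256 = 0.6320

0.6320 m


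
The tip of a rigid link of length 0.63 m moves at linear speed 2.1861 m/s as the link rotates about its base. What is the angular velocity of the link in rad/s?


omega = v / L = 2.1861 / 0.63 = 3.4700

3.4700 rad/s


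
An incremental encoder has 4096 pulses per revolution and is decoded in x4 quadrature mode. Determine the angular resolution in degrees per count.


resolution = 360 / (PPR * 4) = 360 / 16384 = 0.0220

0.0220 degrees


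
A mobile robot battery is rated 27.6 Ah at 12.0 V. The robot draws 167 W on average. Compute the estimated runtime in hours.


E = 27.6*12.0 = 331.2000 Wh
t = E/P = 331.2000/167 = 1.9832

1.9832 hours


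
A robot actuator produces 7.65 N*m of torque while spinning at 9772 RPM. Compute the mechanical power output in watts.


omega = 9772 * 2*pi/60 = 1023.321447 rad/s
P = tau * omega = 7.65 * 1023.321447 = 7828.4091

7828.4091 W


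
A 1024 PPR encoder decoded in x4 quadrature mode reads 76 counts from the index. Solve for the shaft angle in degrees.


angle = counts * 360 / (PPR*4) = 76 * 360 / 4096 = 6.6797

6.6797 degrees


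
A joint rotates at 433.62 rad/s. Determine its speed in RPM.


RPM = 433.62 * 60/(2*pi) = 4140.7660

4140.7660 RPM


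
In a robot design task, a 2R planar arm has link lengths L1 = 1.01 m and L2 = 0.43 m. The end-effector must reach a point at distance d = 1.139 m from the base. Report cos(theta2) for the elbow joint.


cos(th2) = (d^2 - L1^2 - L2^2)/(2*L1*L2) = (1.139^2 - 1.01^2 - 0.43^2)/(2*1.01*0.43) = 0.1063

0.1063


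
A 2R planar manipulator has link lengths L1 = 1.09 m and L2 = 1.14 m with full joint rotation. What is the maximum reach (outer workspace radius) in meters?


r_max = L1 + L2 = 1.09 + 1.14 = 2.2300

2.2300 m


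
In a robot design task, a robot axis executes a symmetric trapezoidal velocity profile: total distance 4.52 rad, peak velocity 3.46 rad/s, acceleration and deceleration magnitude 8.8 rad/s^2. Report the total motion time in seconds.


t_acc = v/a = 3.46/8.8 = 0.393182 s
d_acc = v^2/(2a) = 0.680205 rad (each ramp)
d_cruise = 4.52 - 2*0.680205 = 3.159590 rad
t_cruise = 3.159590/3.46 = 0.913176 s
t_total = 2*0.393182 + 0.913176 = 1.6995

1.6995 s


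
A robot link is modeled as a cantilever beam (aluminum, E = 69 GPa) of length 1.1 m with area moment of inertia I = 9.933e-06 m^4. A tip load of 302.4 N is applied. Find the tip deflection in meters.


delta = F*L^3/(3*E*I) = 302.4*1.1^3/(3*6.900e+10*9.933e-06)
      = 402.4944/2056131 = 1.9575e-04

1.9575e-04 m


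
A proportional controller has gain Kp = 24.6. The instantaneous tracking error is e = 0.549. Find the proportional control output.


u_P = Kp * e = 24.6 * 0.549 = 13.5054

13.5054


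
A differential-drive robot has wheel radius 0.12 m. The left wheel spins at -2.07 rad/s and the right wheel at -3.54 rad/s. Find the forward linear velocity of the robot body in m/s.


v = r*(wR + wL)/2 = 0.12*(-3.54 + -2.07)/2 = -0.3366

-0.3366 m/s


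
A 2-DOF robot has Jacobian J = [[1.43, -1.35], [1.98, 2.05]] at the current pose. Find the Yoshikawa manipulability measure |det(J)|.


det(J) = 1.43*2.05 - (-1.35)*(1.98) = 5.6045
|det(J)| = 5.6045

5.6045


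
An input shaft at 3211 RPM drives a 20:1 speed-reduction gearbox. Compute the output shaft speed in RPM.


omega_out = omega_in / N = 3211 / 20 = 160.5500

160.5500 RPM


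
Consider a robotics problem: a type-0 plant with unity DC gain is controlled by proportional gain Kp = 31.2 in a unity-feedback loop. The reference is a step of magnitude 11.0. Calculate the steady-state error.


e_ss = R/(1 + Kp) = 11.0/(1 + 31.2) = 11.0/32.2000 = 0.3416

0.3416


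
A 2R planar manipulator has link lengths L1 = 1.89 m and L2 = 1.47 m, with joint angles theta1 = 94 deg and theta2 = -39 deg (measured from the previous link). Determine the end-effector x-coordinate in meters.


x = L1*cos(th1) + L2*cos(th1+th2) = 1.89*cos(94 deg) + 1.47*cos(55 deg) = 0.7113

0.7113 m
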